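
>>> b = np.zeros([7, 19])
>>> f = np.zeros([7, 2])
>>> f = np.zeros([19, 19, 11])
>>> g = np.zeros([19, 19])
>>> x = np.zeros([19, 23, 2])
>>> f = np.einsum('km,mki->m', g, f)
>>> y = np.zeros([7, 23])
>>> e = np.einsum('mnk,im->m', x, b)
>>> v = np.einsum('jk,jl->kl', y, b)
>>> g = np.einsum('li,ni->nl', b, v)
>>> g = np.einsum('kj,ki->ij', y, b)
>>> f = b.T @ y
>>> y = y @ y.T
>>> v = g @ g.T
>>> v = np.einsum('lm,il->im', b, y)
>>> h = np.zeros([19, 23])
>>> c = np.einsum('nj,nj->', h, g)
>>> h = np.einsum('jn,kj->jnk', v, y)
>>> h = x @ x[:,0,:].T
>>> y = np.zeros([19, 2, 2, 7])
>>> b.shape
(7, 19)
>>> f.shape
(19, 23)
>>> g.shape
(19, 23)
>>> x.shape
(19, 23, 2)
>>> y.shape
(19, 2, 2, 7)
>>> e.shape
(19,)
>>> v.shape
(7, 19)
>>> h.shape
(19, 23, 19)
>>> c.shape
()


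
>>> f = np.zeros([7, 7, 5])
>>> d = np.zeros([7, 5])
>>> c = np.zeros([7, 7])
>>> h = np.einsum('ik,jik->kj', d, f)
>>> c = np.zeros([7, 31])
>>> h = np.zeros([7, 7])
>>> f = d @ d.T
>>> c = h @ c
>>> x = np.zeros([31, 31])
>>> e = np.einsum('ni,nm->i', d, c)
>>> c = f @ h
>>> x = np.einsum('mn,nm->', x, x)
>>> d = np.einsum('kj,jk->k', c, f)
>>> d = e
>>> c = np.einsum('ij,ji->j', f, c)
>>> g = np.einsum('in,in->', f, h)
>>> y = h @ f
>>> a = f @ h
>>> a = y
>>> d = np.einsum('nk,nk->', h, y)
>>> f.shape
(7, 7)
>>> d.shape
()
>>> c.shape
(7,)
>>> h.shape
(7, 7)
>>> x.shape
()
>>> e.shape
(5,)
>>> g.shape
()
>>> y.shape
(7, 7)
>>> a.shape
(7, 7)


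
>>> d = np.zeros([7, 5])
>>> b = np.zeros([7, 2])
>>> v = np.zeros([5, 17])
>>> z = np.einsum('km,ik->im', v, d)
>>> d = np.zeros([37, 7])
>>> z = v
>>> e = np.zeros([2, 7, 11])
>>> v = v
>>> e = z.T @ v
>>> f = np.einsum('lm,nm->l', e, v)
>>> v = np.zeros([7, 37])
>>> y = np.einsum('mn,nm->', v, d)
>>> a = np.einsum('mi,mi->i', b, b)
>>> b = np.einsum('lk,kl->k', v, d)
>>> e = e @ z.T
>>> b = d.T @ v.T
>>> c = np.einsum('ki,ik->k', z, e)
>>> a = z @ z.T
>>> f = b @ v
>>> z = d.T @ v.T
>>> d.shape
(37, 7)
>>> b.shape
(7, 7)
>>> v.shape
(7, 37)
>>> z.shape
(7, 7)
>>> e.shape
(17, 5)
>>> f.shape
(7, 37)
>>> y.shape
()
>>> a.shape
(5, 5)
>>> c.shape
(5,)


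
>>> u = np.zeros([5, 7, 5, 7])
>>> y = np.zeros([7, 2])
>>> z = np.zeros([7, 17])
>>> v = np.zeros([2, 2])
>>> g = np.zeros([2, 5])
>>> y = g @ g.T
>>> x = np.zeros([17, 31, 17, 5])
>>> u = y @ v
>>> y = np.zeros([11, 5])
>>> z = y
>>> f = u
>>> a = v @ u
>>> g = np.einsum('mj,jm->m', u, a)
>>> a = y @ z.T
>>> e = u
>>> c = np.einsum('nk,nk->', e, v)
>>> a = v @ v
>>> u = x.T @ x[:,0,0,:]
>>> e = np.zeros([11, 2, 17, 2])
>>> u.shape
(5, 17, 31, 5)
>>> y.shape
(11, 5)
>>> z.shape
(11, 5)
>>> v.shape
(2, 2)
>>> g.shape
(2,)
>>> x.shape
(17, 31, 17, 5)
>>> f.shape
(2, 2)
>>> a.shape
(2, 2)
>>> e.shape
(11, 2, 17, 2)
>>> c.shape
()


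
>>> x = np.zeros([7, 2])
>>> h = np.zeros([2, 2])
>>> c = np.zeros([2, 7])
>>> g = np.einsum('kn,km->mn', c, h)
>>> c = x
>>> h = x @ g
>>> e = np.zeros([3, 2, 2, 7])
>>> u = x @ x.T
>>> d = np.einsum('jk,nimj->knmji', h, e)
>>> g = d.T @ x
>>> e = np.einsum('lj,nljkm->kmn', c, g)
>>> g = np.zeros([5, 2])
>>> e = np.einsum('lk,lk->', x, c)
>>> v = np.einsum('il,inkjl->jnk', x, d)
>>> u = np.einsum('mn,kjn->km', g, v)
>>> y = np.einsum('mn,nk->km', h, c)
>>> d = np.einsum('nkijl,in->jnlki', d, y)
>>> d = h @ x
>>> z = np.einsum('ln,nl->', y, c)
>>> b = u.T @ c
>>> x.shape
(7, 2)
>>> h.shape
(7, 7)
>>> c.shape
(7, 2)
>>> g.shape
(5, 2)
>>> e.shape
()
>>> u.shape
(7, 5)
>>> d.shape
(7, 2)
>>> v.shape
(7, 3, 2)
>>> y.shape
(2, 7)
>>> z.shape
()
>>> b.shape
(5, 2)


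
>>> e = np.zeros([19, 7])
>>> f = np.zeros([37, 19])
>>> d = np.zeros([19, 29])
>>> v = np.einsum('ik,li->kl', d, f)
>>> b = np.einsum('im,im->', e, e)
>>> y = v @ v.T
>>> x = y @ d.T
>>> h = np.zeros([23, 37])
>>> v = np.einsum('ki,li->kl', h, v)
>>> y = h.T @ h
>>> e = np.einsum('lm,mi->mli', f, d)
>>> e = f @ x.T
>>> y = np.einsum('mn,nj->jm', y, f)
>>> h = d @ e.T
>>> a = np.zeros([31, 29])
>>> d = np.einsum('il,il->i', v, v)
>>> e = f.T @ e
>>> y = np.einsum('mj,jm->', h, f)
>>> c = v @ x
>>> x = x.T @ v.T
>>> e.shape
(19, 29)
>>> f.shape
(37, 19)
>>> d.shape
(23,)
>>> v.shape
(23, 29)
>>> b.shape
()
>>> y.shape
()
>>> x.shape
(19, 23)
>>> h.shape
(19, 37)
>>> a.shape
(31, 29)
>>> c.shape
(23, 19)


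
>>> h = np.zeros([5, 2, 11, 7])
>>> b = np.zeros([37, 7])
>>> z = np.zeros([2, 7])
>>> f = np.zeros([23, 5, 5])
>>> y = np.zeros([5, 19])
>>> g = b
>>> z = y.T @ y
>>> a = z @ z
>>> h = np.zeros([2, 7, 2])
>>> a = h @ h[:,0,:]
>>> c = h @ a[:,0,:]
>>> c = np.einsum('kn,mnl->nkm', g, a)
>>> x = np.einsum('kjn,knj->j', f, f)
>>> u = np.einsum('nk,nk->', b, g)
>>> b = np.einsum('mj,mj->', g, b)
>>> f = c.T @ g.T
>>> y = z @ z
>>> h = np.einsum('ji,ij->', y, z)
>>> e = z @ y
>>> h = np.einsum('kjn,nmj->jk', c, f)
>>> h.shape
(37, 7)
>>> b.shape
()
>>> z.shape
(19, 19)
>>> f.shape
(2, 37, 37)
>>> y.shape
(19, 19)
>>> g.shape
(37, 7)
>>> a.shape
(2, 7, 2)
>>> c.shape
(7, 37, 2)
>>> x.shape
(5,)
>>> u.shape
()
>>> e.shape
(19, 19)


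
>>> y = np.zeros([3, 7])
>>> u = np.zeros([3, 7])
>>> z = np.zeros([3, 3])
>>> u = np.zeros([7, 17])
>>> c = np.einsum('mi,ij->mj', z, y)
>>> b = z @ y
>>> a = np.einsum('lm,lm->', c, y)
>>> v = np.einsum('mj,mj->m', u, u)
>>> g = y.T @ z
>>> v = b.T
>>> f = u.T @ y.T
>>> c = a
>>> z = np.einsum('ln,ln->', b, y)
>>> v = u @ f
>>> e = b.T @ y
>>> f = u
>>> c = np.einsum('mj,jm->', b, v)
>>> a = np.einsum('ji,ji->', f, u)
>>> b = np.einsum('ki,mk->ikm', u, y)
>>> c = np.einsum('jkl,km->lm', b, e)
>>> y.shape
(3, 7)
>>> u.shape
(7, 17)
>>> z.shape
()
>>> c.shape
(3, 7)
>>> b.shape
(17, 7, 3)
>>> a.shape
()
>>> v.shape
(7, 3)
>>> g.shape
(7, 3)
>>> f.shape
(7, 17)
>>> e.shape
(7, 7)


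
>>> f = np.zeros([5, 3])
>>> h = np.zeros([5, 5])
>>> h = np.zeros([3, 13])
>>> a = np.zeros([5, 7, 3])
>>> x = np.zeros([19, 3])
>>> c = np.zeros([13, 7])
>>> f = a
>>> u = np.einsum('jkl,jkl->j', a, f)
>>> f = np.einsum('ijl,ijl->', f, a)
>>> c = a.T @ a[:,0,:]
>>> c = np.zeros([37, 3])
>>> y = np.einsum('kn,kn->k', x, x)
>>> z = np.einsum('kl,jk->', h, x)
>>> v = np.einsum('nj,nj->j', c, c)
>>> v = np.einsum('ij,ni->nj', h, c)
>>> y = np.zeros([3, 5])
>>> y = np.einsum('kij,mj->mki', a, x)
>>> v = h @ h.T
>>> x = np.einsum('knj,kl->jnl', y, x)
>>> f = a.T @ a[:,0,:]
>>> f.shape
(3, 7, 3)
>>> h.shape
(3, 13)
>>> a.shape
(5, 7, 3)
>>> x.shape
(7, 5, 3)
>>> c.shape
(37, 3)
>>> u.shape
(5,)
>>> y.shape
(19, 5, 7)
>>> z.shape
()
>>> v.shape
(3, 3)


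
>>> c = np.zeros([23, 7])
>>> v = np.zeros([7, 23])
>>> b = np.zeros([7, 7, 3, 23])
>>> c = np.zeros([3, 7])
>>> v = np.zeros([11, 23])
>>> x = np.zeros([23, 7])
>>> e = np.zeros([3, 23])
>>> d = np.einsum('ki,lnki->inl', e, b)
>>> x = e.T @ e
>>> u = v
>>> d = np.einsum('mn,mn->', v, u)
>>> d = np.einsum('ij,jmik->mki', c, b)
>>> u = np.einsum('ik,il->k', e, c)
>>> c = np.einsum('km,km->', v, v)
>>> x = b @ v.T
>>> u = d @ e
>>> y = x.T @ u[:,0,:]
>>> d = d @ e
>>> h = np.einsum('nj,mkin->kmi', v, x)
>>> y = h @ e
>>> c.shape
()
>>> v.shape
(11, 23)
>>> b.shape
(7, 7, 3, 23)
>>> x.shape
(7, 7, 3, 11)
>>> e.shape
(3, 23)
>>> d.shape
(7, 23, 23)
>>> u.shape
(7, 23, 23)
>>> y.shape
(7, 7, 23)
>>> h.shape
(7, 7, 3)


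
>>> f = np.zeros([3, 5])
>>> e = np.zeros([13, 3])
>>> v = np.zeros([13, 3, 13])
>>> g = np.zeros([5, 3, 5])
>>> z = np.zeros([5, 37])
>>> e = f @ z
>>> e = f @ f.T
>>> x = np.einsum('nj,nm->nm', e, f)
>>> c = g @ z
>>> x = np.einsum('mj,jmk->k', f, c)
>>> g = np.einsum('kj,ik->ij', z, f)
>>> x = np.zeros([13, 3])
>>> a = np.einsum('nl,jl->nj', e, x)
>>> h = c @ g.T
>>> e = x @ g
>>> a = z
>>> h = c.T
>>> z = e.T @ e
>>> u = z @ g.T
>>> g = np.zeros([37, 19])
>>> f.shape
(3, 5)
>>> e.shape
(13, 37)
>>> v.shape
(13, 3, 13)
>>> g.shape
(37, 19)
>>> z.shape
(37, 37)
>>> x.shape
(13, 3)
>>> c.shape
(5, 3, 37)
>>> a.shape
(5, 37)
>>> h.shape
(37, 3, 5)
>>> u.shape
(37, 3)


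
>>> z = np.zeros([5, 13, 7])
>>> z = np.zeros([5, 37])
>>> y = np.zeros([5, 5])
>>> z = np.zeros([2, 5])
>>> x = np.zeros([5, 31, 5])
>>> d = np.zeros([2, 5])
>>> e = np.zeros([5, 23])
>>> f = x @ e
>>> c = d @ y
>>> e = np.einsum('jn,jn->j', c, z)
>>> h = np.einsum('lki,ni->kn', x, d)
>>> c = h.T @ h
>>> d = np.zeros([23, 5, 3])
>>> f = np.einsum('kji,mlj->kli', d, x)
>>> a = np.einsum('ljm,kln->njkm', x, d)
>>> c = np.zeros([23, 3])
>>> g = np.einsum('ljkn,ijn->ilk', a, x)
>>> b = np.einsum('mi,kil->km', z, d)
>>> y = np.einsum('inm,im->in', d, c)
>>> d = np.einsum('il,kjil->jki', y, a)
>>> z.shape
(2, 5)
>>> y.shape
(23, 5)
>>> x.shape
(5, 31, 5)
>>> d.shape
(31, 3, 23)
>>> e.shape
(2,)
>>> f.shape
(23, 31, 3)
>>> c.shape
(23, 3)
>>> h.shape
(31, 2)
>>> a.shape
(3, 31, 23, 5)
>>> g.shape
(5, 3, 23)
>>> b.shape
(23, 2)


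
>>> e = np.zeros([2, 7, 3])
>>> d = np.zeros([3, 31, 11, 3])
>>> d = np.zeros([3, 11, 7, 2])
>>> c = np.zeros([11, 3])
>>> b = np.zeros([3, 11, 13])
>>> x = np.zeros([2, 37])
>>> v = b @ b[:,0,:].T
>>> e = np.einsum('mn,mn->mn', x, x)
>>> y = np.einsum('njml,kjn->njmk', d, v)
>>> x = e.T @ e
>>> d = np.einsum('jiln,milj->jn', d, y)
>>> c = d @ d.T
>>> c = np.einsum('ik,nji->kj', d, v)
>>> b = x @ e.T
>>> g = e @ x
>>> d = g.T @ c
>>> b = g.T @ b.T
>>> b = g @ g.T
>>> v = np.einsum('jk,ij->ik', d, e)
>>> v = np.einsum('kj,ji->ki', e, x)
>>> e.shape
(2, 37)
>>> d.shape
(37, 11)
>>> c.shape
(2, 11)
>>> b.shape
(2, 2)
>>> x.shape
(37, 37)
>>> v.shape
(2, 37)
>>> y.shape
(3, 11, 7, 3)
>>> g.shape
(2, 37)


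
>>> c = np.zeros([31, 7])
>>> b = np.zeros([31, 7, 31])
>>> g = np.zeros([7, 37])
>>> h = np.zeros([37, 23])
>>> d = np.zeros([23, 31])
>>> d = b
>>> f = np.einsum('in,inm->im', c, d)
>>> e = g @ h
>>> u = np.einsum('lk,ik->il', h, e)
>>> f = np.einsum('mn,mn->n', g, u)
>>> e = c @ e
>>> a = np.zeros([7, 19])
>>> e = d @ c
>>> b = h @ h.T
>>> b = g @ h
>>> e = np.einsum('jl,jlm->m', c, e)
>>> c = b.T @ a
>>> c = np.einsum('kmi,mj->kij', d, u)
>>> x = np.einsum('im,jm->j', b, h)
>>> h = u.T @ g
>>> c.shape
(31, 31, 37)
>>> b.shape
(7, 23)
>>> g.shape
(7, 37)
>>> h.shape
(37, 37)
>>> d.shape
(31, 7, 31)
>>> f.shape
(37,)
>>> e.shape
(7,)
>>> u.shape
(7, 37)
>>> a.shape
(7, 19)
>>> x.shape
(37,)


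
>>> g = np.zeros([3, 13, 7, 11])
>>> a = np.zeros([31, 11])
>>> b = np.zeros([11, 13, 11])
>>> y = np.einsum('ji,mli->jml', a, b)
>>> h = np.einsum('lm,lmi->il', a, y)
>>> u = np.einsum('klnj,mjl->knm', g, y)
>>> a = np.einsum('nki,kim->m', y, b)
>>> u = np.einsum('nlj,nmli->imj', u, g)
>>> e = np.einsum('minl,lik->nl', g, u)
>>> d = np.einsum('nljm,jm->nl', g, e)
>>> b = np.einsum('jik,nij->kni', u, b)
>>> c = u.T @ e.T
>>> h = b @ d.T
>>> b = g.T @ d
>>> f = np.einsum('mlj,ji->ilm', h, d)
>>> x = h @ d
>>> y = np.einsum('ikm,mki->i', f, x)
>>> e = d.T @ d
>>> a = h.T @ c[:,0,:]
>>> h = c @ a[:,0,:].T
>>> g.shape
(3, 13, 7, 11)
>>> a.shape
(3, 11, 7)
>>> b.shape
(11, 7, 13, 13)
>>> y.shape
(13,)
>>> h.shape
(31, 13, 3)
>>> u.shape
(11, 13, 31)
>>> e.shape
(13, 13)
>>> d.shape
(3, 13)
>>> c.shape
(31, 13, 7)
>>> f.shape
(13, 11, 31)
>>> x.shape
(31, 11, 13)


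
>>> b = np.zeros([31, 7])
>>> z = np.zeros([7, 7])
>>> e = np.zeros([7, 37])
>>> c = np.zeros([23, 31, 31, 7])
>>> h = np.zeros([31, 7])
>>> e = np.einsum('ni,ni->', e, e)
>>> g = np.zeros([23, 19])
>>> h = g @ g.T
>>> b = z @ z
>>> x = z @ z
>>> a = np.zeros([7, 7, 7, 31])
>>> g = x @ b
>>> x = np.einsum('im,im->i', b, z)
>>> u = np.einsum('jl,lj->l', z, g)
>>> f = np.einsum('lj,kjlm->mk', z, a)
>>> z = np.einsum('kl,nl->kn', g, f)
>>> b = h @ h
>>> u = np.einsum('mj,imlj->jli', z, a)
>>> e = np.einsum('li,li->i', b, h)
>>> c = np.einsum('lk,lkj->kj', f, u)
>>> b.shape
(23, 23)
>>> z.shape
(7, 31)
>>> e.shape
(23,)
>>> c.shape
(7, 7)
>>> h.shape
(23, 23)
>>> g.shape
(7, 7)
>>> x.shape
(7,)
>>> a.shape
(7, 7, 7, 31)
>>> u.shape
(31, 7, 7)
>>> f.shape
(31, 7)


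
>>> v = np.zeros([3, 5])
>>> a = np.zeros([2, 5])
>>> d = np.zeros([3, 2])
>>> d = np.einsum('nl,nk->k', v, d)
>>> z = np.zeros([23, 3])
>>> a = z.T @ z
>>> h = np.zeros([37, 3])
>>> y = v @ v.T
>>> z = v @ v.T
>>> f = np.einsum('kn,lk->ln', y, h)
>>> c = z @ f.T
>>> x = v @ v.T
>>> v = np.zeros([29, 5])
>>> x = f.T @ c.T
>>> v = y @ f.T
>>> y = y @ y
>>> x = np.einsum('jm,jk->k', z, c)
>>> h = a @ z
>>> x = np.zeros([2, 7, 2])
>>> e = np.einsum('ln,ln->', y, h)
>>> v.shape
(3, 37)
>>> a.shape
(3, 3)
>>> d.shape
(2,)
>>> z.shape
(3, 3)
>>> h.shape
(3, 3)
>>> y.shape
(3, 3)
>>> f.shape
(37, 3)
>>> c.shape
(3, 37)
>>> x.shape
(2, 7, 2)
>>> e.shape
()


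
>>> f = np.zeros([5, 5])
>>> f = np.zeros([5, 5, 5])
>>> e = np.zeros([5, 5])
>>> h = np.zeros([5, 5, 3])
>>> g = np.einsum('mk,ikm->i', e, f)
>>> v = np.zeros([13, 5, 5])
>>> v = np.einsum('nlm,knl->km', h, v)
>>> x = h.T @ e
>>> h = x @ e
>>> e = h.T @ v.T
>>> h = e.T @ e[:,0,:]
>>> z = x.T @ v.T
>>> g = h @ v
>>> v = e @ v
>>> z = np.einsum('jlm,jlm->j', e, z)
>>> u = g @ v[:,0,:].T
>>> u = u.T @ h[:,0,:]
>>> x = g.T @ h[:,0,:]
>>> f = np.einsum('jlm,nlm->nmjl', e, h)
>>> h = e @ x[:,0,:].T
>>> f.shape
(13, 13, 5, 5)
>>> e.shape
(5, 5, 13)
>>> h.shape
(5, 5, 3)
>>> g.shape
(13, 5, 3)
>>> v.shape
(5, 5, 3)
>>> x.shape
(3, 5, 13)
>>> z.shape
(5,)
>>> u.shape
(5, 5, 13)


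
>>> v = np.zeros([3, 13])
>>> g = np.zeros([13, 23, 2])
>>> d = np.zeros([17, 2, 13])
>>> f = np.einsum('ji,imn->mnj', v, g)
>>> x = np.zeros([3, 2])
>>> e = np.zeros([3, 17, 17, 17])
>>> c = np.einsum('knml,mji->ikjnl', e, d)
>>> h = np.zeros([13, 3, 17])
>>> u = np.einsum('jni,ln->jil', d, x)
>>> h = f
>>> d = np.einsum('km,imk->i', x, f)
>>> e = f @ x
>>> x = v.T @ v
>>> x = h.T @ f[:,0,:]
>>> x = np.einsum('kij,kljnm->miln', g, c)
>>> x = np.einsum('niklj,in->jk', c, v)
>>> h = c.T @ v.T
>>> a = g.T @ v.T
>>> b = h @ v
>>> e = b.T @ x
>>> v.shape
(3, 13)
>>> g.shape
(13, 23, 2)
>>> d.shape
(23,)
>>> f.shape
(23, 2, 3)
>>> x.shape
(17, 2)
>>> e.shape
(13, 3, 2, 17, 2)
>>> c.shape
(13, 3, 2, 17, 17)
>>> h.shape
(17, 17, 2, 3, 3)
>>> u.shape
(17, 13, 3)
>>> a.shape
(2, 23, 3)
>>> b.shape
(17, 17, 2, 3, 13)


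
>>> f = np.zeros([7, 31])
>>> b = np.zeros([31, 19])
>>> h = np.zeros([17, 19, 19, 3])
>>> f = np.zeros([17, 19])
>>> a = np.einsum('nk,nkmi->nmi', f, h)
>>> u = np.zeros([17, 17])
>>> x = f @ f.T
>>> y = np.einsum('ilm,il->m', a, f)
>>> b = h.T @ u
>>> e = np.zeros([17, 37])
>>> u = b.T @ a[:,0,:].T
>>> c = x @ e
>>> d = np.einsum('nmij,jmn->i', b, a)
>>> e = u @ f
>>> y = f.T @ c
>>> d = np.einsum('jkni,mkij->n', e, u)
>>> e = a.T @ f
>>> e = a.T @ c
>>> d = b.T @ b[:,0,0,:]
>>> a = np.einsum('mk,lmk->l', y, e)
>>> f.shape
(17, 19)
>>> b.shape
(3, 19, 19, 17)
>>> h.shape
(17, 19, 19, 3)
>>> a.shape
(3,)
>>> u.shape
(17, 19, 19, 17)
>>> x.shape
(17, 17)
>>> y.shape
(19, 37)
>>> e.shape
(3, 19, 37)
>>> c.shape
(17, 37)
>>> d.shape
(17, 19, 19, 17)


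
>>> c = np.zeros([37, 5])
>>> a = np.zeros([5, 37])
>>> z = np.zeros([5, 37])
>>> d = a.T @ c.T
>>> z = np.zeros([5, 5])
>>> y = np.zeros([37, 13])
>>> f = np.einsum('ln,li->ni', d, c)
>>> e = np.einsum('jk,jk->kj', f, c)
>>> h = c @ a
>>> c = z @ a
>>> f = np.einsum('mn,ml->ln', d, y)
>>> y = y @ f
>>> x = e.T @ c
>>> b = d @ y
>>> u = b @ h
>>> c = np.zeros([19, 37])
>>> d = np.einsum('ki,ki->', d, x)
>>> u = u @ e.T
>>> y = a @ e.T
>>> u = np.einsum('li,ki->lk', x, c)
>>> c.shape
(19, 37)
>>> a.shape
(5, 37)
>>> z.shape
(5, 5)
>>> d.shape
()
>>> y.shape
(5, 5)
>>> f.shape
(13, 37)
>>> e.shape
(5, 37)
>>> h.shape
(37, 37)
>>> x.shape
(37, 37)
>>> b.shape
(37, 37)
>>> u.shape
(37, 19)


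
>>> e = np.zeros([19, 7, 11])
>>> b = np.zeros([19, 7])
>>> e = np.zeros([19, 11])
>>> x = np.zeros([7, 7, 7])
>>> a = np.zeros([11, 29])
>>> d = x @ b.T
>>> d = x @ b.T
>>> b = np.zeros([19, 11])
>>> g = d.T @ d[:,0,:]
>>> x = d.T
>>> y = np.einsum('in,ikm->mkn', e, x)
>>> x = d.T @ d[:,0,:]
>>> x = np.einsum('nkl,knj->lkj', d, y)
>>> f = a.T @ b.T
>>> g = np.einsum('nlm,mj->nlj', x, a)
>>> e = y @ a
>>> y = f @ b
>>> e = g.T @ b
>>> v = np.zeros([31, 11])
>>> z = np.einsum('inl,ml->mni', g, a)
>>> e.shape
(29, 7, 11)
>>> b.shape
(19, 11)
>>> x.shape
(19, 7, 11)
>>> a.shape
(11, 29)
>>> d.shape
(7, 7, 19)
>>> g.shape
(19, 7, 29)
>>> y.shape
(29, 11)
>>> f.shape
(29, 19)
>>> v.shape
(31, 11)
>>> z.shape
(11, 7, 19)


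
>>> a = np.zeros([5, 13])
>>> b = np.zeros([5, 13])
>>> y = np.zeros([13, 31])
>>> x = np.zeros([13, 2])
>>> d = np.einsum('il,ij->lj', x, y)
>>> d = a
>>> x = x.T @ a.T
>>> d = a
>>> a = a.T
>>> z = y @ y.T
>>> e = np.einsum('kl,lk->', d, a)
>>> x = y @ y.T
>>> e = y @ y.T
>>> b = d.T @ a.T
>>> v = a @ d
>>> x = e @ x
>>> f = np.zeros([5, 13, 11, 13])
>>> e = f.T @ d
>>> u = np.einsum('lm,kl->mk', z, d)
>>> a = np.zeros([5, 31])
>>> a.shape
(5, 31)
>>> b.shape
(13, 13)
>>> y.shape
(13, 31)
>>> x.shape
(13, 13)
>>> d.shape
(5, 13)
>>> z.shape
(13, 13)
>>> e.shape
(13, 11, 13, 13)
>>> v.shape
(13, 13)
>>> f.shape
(5, 13, 11, 13)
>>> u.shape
(13, 5)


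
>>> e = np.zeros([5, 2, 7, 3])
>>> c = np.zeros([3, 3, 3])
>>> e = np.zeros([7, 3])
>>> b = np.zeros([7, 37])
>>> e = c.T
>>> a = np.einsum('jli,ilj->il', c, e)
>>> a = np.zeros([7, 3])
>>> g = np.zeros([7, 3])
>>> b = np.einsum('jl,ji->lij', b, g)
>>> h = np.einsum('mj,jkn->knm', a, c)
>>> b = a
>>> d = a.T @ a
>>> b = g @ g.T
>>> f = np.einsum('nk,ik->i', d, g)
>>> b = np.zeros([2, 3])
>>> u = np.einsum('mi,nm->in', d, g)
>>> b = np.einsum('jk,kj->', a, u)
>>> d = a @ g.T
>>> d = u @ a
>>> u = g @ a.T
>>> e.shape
(3, 3, 3)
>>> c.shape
(3, 3, 3)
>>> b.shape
()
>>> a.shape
(7, 3)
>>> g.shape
(7, 3)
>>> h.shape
(3, 3, 7)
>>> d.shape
(3, 3)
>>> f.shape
(7,)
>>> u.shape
(7, 7)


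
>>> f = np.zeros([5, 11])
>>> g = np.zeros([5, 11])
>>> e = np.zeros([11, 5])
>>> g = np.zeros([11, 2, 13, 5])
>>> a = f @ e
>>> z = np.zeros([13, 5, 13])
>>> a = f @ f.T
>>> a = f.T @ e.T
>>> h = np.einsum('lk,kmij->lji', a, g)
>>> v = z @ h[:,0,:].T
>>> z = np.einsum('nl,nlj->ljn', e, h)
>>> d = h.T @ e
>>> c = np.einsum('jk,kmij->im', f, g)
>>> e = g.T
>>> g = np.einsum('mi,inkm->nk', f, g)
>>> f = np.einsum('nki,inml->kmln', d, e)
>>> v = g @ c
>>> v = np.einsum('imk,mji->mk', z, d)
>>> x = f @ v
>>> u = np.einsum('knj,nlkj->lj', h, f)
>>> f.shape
(5, 2, 11, 13)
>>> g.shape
(2, 13)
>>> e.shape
(5, 13, 2, 11)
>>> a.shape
(11, 11)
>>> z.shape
(5, 13, 11)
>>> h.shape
(11, 5, 13)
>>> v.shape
(13, 11)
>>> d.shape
(13, 5, 5)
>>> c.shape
(13, 2)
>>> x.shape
(5, 2, 11, 11)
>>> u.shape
(2, 13)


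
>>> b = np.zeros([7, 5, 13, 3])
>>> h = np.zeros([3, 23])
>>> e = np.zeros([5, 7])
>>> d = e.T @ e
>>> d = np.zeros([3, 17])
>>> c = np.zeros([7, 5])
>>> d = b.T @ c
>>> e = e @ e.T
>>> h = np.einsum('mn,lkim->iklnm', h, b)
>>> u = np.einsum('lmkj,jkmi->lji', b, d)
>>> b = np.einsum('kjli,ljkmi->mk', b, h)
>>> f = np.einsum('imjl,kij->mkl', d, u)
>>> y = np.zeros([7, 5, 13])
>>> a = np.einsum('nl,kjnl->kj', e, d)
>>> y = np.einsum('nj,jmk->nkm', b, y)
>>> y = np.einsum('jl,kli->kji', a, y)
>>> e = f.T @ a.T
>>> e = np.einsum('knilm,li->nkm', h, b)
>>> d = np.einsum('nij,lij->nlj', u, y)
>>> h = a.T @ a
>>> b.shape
(23, 7)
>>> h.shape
(13, 13)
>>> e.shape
(5, 13, 3)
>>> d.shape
(7, 23, 5)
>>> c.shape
(7, 5)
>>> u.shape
(7, 3, 5)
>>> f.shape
(13, 7, 5)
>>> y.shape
(23, 3, 5)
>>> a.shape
(3, 13)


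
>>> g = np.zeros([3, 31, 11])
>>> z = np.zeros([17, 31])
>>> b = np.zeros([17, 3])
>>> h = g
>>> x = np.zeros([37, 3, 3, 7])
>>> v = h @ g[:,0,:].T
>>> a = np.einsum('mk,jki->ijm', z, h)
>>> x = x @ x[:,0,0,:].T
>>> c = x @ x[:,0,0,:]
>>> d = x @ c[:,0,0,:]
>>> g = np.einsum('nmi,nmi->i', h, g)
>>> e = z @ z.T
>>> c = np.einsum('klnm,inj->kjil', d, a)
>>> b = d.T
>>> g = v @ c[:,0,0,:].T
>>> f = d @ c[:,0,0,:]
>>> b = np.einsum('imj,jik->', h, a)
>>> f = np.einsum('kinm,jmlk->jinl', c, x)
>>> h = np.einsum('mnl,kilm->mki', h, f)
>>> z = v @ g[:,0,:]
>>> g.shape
(3, 31, 37)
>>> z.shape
(3, 31, 37)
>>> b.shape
()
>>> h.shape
(3, 37, 17)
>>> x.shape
(37, 3, 3, 37)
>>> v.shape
(3, 31, 3)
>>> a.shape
(11, 3, 17)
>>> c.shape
(37, 17, 11, 3)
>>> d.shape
(37, 3, 3, 37)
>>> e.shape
(17, 17)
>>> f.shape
(37, 17, 11, 3)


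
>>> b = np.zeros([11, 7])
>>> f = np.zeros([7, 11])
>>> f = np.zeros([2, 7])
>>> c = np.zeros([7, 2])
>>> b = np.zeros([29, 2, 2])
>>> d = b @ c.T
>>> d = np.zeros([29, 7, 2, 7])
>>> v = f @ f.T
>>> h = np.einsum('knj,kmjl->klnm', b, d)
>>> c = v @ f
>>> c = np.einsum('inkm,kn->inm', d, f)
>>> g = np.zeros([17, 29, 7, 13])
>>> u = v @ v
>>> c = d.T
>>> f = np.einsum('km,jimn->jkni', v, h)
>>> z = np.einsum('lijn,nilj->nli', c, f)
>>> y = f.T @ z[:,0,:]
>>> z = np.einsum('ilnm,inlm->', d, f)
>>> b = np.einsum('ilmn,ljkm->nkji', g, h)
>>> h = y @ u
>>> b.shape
(13, 2, 7, 17)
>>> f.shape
(29, 2, 7, 7)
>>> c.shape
(7, 2, 7, 29)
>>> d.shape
(29, 7, 2, 7)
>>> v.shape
(2, 2)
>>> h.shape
(7, 7, 2, 2)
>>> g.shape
(17, 29, 7, 13)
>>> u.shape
(2, 2)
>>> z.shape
()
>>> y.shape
(7, 7, 2, 2)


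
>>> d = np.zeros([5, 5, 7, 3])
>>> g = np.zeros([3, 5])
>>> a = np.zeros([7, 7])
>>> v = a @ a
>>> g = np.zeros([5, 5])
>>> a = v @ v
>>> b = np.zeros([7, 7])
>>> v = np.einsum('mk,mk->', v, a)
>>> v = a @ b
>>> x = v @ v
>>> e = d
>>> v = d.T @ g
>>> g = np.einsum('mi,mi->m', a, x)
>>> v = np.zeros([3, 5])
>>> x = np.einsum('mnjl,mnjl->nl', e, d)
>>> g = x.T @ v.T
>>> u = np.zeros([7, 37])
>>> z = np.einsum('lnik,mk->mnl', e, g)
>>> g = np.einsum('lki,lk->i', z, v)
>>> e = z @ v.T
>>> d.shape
(5, 5, 7, 3)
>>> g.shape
(5,)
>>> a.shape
(7, 7)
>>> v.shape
(3, 5)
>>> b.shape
(7, 7)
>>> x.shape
(5, 3)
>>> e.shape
(3, 5, 3)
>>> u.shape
(7, 37)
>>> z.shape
(3, 5, 5)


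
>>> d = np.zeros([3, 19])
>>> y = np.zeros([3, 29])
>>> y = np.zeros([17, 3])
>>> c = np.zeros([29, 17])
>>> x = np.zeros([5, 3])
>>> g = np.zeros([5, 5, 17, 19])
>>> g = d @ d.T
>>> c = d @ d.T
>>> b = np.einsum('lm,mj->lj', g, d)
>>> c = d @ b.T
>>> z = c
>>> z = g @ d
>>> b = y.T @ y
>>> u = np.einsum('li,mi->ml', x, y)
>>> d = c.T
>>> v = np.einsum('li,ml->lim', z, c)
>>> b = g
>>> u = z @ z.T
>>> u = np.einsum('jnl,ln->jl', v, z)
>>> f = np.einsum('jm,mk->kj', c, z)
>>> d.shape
(3, 3)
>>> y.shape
(17, 3)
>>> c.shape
(3, 3)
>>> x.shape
(5, 3)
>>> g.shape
(3, 3)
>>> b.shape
(3, 3)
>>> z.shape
(3, 19)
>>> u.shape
(3, 3)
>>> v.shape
(3, 19, 3)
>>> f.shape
(19, 3)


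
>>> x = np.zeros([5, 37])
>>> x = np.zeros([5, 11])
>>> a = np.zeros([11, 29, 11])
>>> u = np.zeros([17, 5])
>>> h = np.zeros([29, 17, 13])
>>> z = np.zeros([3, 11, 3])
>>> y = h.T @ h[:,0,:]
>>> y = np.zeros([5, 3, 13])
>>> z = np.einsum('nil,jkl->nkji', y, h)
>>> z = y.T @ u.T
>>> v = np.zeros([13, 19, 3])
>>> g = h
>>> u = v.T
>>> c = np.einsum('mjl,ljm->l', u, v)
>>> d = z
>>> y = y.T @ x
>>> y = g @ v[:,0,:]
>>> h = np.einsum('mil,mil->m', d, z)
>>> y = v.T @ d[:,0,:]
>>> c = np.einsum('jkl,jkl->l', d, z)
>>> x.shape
(5, 11)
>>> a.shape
(11, 29, 11)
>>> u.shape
(3, 19, 13)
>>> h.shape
(13,)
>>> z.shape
(13, 3, 17)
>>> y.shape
(3, 19, 17)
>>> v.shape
(13, 19, 3)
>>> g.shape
(29, 17, 13)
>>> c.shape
(17,)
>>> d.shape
(13, 3, 17)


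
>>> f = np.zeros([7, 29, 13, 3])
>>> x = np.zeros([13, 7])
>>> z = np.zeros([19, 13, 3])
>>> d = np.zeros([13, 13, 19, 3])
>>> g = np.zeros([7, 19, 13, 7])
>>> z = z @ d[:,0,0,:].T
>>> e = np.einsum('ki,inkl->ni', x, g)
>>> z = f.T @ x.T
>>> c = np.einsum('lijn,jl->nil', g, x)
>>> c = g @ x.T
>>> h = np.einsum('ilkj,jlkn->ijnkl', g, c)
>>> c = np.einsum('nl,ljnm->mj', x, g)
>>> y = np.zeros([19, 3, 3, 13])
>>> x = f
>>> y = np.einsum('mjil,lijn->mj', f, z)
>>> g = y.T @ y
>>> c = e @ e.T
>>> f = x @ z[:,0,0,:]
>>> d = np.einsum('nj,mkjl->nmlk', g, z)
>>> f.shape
(7, 29, 13, 13)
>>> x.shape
(7, 29, 13, 3)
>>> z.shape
(3, 13, 29, 13)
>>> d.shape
(29, 3, 13, 13)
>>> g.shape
(29, 29)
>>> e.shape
(19, 7)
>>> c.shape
(19, 19)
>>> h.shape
(7, 7, 13, 13, 19)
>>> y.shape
(7, 29)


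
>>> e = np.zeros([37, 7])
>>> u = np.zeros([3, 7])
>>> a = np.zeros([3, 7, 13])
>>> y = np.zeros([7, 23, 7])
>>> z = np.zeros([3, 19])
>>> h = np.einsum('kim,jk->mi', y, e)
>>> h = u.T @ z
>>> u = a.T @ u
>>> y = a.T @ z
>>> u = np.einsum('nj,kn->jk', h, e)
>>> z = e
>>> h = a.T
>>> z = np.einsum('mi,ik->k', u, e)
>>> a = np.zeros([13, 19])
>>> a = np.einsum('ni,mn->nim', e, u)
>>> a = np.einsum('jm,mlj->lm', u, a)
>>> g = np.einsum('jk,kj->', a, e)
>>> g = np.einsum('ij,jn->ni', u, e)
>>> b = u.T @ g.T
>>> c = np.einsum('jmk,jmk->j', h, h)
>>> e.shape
(37, 7)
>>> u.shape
(19, 37)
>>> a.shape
(7, 37)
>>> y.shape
(13, 7, 19)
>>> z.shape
(7,)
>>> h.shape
(13, 7, 3)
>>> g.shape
(7, 19)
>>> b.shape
(37, 7)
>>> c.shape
(13,)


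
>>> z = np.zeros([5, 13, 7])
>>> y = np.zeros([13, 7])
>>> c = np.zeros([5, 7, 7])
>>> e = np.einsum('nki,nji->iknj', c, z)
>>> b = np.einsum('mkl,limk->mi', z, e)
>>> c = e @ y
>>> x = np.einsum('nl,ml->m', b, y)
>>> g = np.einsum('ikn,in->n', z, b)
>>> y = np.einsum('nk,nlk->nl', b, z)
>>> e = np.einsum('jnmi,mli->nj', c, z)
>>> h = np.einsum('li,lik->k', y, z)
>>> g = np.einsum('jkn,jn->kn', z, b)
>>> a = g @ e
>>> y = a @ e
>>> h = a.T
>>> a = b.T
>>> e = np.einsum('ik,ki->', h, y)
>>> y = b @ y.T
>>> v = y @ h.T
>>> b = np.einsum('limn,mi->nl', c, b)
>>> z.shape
(5, 13, 7)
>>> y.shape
(5, 13)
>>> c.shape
(7, 7, 5, 7)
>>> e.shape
()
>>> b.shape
(7, 7)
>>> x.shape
(13,)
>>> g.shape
(13, 7)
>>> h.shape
(7, 13)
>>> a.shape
(7, 5)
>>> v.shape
(5, 7)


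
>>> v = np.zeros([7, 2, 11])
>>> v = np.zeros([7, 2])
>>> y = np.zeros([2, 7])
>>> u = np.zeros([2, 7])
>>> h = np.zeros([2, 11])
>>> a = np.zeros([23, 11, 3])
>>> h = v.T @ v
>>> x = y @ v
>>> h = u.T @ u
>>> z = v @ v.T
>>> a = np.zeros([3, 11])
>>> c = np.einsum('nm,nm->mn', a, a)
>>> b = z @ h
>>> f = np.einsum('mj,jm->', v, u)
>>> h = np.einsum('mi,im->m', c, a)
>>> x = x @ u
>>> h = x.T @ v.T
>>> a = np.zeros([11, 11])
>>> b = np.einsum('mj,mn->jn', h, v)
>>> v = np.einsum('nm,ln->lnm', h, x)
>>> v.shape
(2, 7, 7)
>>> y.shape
(2, 7)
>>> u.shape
(2, 7)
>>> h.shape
(7, 7)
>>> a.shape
(11, 11)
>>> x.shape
(2, 7)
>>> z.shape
(7, 7)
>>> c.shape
(11, 3)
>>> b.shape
(7, 2)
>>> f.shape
()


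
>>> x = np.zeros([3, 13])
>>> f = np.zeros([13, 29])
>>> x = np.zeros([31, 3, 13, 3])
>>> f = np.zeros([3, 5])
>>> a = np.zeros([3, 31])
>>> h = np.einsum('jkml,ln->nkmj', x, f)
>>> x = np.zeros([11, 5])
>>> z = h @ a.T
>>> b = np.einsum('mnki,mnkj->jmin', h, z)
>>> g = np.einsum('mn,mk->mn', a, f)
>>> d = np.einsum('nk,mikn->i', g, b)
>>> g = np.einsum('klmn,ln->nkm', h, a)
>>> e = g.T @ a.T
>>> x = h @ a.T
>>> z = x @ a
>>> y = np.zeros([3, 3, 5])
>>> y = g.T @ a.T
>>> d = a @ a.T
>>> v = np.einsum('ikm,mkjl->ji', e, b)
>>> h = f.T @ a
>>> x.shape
(5, 3, 13, 3)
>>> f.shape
(3, 5)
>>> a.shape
(3, 31)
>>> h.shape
(5, 31)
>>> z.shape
(5, 3, 13, 31)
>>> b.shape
(3, 5, 31, 3)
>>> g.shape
(31, 5, 13)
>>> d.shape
(3, 3)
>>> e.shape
(13, 5, 3)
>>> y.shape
(13, 5, 3)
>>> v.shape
(31, 13)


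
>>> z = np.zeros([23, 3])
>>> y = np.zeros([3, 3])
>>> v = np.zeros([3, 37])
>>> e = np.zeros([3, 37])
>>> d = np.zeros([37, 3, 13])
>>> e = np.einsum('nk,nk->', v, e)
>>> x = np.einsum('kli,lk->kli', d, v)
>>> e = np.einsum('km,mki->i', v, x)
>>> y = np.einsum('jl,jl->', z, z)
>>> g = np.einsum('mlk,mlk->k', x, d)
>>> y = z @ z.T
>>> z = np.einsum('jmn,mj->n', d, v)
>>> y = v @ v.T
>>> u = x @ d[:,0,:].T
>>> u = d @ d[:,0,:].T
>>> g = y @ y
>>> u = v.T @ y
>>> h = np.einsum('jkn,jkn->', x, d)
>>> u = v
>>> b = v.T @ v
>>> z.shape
(13,)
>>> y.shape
(3, 3)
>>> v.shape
(3, 37)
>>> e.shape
(13,)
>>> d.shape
(37, 3, 13)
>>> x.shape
(37, 3, 13)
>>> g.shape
(3, 3)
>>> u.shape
(3, 37)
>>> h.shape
()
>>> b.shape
(37, 37)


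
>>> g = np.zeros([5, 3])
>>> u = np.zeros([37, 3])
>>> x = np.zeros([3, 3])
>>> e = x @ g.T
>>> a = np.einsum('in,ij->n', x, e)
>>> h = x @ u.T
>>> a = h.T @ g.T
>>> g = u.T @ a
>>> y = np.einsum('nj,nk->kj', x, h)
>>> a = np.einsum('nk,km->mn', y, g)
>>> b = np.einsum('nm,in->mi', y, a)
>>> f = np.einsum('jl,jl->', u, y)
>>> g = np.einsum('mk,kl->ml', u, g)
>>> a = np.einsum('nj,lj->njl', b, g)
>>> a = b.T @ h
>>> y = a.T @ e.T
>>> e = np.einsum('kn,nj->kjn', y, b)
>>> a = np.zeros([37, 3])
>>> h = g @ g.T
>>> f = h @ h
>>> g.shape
(37, 5)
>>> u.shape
(37, 3)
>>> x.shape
(3, 3)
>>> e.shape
(37, 5, 3)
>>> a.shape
(37, 3)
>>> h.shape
(37, 37)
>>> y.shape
(37, 3)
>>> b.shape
(3, 5)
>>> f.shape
(37, 37)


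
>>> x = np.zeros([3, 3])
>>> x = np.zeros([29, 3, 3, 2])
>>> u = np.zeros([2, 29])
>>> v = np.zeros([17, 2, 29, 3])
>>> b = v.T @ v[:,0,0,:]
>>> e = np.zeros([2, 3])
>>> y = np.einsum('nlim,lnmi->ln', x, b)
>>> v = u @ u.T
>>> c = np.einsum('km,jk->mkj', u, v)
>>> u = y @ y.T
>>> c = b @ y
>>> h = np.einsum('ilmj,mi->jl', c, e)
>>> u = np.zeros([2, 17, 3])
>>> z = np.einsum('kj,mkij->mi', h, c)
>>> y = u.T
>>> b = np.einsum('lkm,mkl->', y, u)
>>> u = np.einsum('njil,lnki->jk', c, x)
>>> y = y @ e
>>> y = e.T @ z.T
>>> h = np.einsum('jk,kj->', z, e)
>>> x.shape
(29, 3, 3, 2)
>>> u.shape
(29, 3)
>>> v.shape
(2, 2)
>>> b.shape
()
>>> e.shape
(2, 3)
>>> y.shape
(3, 3)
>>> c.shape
(3, 29, 2, 29)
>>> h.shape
()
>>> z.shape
(3, 2)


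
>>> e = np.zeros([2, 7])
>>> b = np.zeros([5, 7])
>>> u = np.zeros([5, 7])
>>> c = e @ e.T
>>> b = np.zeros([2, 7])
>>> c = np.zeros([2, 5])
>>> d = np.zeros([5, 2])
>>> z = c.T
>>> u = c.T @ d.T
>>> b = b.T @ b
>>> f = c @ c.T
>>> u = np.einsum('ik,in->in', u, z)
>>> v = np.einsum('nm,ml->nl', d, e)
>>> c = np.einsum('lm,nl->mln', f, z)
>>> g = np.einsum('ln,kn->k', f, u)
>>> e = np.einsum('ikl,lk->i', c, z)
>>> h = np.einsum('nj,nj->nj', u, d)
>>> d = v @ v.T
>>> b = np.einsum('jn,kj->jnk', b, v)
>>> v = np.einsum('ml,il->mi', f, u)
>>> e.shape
(2,)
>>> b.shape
(7, 7, 5)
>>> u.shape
(5, 2)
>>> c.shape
(2, 2, 5)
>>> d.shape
(5, 5)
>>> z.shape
(5, 2)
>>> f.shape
(2, 2)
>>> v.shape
(2, 5)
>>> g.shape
(5,)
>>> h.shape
(5, 2)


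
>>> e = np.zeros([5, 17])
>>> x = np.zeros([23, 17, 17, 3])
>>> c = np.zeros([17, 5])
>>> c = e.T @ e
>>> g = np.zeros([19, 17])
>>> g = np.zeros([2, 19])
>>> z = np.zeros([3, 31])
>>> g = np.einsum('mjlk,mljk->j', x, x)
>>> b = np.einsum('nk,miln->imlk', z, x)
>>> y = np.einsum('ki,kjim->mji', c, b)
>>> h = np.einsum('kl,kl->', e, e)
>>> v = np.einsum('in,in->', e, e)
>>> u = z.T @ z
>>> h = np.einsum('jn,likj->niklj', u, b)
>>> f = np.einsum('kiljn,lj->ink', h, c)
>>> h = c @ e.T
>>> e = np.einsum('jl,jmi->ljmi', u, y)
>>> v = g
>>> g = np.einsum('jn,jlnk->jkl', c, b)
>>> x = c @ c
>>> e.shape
(31, 31, 23, 17)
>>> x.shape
(17, 17)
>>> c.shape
(17, 17)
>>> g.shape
(17, 31, 23)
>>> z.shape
(3, 31)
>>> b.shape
(17, 23, 17, 31)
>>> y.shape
(31, 23, 17)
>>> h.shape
(17, 5)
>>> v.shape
(17,)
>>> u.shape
(31, 31)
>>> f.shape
(23, 31, 31)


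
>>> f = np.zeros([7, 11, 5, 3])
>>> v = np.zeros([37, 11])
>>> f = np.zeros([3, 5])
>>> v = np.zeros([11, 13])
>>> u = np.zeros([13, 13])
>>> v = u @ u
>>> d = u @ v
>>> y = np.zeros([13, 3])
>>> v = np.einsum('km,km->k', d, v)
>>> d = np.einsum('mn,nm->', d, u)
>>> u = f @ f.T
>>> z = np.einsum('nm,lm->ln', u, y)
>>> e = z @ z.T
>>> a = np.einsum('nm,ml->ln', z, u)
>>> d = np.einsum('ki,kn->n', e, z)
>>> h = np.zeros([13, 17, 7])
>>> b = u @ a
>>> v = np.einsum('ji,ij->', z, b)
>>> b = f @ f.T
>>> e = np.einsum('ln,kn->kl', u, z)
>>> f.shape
(3, 5)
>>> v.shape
()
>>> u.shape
(3, 3)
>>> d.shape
(3,)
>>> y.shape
(13, 3)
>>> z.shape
(13, 3)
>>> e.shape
(13, 3)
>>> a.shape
(3, 13)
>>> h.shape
(13, 17, 7)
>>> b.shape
(3, 3)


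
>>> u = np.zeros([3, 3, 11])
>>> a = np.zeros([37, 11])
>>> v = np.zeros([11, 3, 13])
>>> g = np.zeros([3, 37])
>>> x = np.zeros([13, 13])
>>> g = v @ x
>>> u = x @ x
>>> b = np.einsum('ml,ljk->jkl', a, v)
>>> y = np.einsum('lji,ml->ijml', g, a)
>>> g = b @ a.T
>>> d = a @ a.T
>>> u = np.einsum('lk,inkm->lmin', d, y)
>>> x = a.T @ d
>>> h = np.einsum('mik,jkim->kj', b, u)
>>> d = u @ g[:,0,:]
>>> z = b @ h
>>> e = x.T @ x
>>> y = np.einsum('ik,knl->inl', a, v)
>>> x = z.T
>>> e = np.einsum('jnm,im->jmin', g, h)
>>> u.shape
(37, 11, 13, 3)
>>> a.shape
(37, 11)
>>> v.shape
(11, 3, 13)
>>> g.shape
(3, 13, 37)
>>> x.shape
(37, 13, 3)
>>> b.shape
(3, 13, 11)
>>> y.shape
(37, 3, 13)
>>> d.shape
(37, 11, 13, 37)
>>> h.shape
(11, 37)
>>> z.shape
(3, 13, 37)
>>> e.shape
(3, 37, 11, 13)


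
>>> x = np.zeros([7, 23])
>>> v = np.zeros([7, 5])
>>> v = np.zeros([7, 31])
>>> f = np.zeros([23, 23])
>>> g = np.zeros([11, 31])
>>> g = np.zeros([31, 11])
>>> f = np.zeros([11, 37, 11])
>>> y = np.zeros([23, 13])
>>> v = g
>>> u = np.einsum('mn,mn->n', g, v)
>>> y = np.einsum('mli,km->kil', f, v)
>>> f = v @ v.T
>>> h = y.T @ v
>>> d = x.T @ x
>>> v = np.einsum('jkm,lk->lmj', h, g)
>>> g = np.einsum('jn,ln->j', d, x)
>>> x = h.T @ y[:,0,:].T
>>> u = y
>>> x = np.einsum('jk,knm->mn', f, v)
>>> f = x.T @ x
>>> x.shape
(37, 11)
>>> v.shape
(31, 11, 37)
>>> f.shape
(11, 11)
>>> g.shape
(23,)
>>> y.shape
(31, 11, 37)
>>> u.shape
(31, 11, 37)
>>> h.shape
(37, 11, 11)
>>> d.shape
(23, 23)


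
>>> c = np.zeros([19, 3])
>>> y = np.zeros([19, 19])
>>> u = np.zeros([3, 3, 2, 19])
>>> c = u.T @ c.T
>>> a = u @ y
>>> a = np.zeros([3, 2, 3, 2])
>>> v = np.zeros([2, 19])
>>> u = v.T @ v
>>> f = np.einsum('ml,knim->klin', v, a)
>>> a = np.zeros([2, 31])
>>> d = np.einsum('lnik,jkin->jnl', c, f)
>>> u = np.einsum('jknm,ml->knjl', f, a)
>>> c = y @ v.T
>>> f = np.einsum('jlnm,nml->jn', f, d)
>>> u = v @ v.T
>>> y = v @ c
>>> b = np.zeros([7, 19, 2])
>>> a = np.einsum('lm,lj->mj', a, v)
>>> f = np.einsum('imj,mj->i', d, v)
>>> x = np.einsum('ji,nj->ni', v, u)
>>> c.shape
(19, 2)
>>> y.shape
(2, 2)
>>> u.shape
(2, 2)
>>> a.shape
(31, 19)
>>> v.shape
(2, 19)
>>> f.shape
(3,)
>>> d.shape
(3, 2, 19)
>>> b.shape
(7, 19, 2)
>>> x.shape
(2, 19)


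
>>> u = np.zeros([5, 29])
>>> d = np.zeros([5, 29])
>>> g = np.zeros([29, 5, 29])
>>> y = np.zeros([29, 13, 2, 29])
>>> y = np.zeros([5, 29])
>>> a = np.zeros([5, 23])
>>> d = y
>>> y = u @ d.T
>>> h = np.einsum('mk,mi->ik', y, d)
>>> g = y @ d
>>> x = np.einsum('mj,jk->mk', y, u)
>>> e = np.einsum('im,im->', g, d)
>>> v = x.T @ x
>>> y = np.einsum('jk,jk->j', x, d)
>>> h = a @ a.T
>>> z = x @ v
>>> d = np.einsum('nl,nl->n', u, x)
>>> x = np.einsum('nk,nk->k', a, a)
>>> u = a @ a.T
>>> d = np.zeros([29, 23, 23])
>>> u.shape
(5, 5)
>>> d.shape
(29, 23, 23)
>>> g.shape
(5, 29)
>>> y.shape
(5,)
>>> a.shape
(5, 23)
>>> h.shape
(5, 5)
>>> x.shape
(23,)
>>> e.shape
()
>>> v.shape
(29, 29)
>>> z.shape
(5, 29)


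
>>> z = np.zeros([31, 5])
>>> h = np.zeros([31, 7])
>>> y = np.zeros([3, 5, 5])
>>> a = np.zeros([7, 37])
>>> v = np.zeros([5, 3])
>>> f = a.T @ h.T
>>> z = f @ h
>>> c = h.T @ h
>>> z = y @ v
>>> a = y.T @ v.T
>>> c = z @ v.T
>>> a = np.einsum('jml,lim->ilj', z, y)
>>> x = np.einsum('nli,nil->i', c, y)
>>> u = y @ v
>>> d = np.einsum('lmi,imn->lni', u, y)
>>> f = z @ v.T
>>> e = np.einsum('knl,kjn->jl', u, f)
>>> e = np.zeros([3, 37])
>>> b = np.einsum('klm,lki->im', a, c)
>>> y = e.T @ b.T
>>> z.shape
(3, 5, 3)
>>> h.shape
(31, 7)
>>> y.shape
(37, 5)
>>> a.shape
(5, 3, 3)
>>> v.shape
(5, 3)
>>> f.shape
(3, 5, 5)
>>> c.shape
(3, 5, 5)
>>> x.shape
(5,)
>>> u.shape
(3, 5, 3)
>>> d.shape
(3, 5, 3)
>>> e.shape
(3, 37)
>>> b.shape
(5, 3)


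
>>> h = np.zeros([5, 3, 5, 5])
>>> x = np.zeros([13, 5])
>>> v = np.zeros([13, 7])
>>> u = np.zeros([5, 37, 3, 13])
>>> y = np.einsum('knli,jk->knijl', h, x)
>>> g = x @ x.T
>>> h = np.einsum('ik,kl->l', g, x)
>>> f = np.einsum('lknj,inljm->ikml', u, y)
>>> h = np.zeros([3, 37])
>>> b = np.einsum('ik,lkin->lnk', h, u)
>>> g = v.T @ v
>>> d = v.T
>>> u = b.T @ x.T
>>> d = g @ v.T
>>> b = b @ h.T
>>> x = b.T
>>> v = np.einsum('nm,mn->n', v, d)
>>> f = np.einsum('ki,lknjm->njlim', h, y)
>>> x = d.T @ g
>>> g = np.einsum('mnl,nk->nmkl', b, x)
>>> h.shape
(3, 37)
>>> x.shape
(13, 7)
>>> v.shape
(13,)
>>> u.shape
(37, 13, 13)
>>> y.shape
(5, 3, 5, 13, 5)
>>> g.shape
(13, 5, 7, 3)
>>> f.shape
(5, 13, 5, 37, 5)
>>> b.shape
(5, 13, 3)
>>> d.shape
(7, 13)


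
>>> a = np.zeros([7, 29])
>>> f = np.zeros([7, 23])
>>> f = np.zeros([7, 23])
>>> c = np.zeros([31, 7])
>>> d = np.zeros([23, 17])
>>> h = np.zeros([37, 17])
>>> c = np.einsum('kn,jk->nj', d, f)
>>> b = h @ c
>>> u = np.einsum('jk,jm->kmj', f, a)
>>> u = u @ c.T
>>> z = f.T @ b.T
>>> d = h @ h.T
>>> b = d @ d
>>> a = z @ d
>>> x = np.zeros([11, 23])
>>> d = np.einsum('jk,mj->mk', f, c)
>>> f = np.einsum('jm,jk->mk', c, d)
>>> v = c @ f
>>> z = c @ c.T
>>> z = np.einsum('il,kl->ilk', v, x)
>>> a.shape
(23, 37)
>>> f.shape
(7, 23)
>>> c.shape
(17, 7)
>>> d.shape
(17, 23)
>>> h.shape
(37, 17)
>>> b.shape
(37, 37)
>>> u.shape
(23, 29, 17)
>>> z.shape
(17, 23, 11)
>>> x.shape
(11, 23)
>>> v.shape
(17, 23)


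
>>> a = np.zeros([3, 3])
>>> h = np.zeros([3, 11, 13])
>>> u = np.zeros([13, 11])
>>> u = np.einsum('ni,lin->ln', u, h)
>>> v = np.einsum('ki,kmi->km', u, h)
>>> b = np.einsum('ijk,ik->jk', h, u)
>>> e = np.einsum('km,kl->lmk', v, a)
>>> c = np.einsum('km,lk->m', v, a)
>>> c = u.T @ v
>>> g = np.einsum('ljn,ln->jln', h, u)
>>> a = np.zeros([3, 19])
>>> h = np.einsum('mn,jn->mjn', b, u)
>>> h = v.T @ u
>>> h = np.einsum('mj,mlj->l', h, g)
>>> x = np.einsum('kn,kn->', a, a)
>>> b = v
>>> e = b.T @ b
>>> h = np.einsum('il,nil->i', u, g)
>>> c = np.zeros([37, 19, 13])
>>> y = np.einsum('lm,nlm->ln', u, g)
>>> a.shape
(3, 19)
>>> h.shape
(3,)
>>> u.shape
(3, 13)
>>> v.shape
(3, 11)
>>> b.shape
(3, 11)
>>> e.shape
(11, 11)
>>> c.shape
(37, 19, 13)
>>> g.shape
(11, 3, 13)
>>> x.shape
()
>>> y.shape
(3, 11)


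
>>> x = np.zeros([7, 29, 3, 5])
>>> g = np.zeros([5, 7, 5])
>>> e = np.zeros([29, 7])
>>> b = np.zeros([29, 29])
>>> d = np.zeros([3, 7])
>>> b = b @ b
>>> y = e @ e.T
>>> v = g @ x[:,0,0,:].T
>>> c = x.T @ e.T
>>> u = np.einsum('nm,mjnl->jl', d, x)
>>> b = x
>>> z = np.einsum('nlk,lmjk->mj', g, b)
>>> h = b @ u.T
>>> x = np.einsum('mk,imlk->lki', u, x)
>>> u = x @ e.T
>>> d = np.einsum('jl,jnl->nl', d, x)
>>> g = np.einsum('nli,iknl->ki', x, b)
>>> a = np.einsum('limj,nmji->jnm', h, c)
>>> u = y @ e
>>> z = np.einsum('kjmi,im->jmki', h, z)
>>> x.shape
(3, 5, 7)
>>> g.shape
(29, 7)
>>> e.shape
(29, 7)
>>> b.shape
(7, 29, 3, 5)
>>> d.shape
(5, 7)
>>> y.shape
(29, 29)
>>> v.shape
(5, 7, 7)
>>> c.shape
(5, 3, 29, 29)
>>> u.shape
(29, 7)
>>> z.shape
(29, 3, 7, 29)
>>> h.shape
(7, 29, 3, 29)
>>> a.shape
(29, 5, 3)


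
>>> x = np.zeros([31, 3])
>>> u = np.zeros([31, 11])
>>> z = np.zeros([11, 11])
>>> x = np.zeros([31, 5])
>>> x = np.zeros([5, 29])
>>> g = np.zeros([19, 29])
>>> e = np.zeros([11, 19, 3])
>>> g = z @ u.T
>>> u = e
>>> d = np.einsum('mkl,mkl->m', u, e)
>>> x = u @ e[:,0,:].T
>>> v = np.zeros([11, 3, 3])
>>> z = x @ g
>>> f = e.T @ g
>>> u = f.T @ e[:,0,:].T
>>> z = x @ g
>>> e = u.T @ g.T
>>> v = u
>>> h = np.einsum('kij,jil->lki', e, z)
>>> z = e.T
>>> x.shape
(11, 19, 11)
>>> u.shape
(31, 19, 11)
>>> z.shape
(11, 19, 11)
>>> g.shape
(11, 31)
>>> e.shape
(11, 19, 11)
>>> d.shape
(11,)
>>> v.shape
(31, 19, 11)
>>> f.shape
(3, 19, 31)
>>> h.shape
(31, 11, 19)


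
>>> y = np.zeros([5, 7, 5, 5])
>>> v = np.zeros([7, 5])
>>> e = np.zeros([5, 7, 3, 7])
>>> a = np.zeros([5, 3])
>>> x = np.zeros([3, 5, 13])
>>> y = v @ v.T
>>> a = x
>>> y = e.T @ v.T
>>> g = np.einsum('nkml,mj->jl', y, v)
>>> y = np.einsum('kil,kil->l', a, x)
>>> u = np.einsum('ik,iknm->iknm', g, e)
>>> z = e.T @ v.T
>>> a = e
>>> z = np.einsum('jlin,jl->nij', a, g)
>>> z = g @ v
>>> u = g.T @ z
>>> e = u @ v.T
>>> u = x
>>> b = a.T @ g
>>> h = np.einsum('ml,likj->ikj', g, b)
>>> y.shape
(13,)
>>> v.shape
(7, 5)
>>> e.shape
(7, 7)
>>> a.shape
(5, 7, 3, 7)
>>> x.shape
(3, 5, 13)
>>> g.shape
(5, 7)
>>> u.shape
(3, 5, 13)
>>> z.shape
(5, 5)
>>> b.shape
(7, 3, 7, 7)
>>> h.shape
(3, 7, 7)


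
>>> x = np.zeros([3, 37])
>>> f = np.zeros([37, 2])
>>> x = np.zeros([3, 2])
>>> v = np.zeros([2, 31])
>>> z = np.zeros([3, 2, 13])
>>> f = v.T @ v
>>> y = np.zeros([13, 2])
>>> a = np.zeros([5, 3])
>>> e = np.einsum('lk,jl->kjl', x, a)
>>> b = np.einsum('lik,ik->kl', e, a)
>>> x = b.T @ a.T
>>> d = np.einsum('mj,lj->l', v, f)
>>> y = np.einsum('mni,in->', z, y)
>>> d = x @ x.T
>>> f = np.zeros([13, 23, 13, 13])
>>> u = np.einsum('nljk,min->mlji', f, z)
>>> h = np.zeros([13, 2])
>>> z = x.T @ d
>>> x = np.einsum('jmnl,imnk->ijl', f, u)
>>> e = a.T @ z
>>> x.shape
(3, 13, 13)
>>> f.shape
(13, 23, 13, 13)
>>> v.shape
(2, 31)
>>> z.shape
(5, 2)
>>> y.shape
()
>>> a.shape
(5, 3)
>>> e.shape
(3, 2)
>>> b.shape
(3, 2)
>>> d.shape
(2, 2)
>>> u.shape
(3, 23, 13, 2)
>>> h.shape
(13, 2)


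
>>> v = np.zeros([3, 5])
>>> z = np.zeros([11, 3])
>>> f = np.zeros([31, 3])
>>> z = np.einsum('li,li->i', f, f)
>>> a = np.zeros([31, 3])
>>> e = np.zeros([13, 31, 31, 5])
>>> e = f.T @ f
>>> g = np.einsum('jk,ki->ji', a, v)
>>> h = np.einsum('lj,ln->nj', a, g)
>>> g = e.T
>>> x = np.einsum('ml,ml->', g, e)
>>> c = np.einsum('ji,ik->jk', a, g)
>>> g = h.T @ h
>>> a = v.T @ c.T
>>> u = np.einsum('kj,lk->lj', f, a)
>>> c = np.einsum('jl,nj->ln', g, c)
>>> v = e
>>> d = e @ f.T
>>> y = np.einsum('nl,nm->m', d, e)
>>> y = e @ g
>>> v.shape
(3, 3)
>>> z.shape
(3,)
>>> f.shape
(31, 3)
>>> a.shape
(5, 31)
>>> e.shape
(3, 3)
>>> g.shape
(3, 3)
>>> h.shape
(5, 3)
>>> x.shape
()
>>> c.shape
(3, 31)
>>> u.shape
(5, 3)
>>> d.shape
(3, 31)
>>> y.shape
(3, 3)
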